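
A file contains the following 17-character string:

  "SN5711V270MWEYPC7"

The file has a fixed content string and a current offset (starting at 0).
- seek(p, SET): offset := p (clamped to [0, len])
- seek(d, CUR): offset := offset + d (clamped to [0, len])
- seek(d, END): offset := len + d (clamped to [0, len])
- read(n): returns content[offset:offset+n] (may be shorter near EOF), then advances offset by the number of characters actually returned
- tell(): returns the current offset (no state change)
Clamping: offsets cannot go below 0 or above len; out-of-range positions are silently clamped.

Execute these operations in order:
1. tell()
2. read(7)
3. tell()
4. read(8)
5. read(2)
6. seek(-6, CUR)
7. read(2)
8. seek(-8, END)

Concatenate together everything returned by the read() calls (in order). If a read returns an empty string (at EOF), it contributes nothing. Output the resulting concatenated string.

After 1 (tell()): offset=0
After 2 (read(7)): returned 'SN5711V', offset=7
After 3 (tell()): offset=7
After 4 (read(8)): returned '270MWEYP', offset=15
After 5 (read(2)): returned 'C7', offset=17
After 6 (seek(-6, CUR)): offset=11
After 7 (read(2)): returned 'WE', offset=13
After 8 (seek(-8, END)): offset=9

Answer: SN5711V270MWEYPC7WE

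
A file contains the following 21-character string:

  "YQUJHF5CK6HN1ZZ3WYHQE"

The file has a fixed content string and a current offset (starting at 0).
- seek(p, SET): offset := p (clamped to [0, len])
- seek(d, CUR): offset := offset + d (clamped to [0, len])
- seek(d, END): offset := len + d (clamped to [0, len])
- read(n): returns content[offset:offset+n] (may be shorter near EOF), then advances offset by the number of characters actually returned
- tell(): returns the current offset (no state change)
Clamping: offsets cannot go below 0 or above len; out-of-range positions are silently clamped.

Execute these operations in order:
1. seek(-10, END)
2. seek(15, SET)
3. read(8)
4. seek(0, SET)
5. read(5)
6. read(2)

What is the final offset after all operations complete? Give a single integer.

Answer: 7

Derivation:
After 1 (seek(-10, END)): offset=11
After 2 (seek(15, SET)): offset=15
After 3 (read(8)): returned '3WYHQE', offset=21
After 4 (seek(0, SET)): offset=0
After 5 (read(5)): returned 'YQUJH', offset=5
After 6 (read(2)): returned 'F5', offset=7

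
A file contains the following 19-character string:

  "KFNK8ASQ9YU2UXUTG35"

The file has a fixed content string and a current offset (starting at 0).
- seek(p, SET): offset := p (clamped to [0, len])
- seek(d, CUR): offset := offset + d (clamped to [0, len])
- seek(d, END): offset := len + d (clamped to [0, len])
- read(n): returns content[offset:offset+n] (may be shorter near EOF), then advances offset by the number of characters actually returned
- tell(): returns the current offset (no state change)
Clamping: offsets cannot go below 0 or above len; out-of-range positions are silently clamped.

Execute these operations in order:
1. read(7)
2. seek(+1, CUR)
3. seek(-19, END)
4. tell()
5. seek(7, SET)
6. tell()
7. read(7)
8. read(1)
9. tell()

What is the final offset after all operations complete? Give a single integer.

After 1 (read(7)): returned 'KFNK8AS', offset=7
After 2 (seek(+1, CUR)): offset=8
After 3 (seek(-19, END)): offset=0
After 4 (tell()): offset=0
After 5 (seek(7, SET)): offset=7
After 6 (tell()): offset=7
After 7 (read(7)): returned 'Q9YU2UX', offset=14
After 8 (read(1)): returned 'U', offset=15
After 9 (tell()): offset=15

Answer: 15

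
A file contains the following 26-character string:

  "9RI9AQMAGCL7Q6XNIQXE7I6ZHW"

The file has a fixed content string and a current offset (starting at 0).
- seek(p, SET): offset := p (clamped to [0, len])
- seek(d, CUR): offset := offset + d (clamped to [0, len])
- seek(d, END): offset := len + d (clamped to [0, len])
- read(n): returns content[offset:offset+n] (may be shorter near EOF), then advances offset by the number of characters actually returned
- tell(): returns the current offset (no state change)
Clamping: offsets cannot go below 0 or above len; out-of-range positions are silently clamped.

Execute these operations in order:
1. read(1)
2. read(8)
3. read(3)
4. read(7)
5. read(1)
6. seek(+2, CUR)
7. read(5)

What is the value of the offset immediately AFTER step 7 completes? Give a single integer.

After 1 (read(1)): returned '9', offset=1
After 2 (read(8)): returned 'RI9AQMAG', offset=9
After 3 (read(3)): returned 'CL7', offset=12
After 4 (read(7)): returned 'Q6XNIQX', offset=19
After 5 (read(1)): returned 'E', offset=20
After 6 (seek(+2, CUR)): offset=22
After 7 (read(5)): returned '6ZHW', offset=26

Answer: 26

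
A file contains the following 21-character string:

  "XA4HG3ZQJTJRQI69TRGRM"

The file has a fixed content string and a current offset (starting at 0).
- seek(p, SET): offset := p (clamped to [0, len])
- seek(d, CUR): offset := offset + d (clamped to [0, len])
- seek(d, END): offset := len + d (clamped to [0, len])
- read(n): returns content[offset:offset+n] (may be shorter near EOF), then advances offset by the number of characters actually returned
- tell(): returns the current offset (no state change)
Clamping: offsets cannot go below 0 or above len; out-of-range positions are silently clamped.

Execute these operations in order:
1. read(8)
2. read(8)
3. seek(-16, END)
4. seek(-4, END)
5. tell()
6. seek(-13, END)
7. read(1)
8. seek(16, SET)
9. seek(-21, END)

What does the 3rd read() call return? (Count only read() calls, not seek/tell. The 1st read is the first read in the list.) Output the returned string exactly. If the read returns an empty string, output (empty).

After 1 (read(8)): returned 'XA4HG3ZQ', offset=8
After 2 (read(8)): returned 'JTJRQI69', offset=16
After 3 (seek(-16, END)): offset=5
After 4 (seek(-4, END)): offset=17
After 5 (tell()): offset=17
After 6 (seek(-13, END)): offset=8
After 7 (read(1)): returned 'J', offset=9
After 8 (seek(16, SET)): offset=16
After 9 (seek(-21, END)): offset=0

Answer: J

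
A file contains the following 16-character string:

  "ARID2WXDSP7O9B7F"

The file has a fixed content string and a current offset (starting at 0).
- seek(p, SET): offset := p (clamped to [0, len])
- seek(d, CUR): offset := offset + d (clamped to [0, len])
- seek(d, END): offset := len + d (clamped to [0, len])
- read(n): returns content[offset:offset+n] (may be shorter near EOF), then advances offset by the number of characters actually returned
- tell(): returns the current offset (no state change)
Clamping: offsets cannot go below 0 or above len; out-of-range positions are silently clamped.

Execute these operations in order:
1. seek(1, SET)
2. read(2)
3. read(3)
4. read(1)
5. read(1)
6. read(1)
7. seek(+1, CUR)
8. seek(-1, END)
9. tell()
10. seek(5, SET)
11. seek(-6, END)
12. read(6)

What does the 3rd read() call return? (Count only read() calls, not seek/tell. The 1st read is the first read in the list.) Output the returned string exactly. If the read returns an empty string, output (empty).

After 1 (seek(1, SET)): offset=1
After 2 (read(2)): returned 'RI', offset=3
After 3 (read(3)): returned 'D2W', offset=6
After 4 (read(1)): returned 'X', offset=7
After 5 (read(1)): returned 'D', offset=8
After 6 (read(1)): returned 'S', offset=9
After 7 (seek(+1, CUR)): offset=10
After 8 (seek(-1, END)): offset=15
After 9 (tell()): offset=15
After 10 (seek(5, SET)): offset=5
After 11 (seek(-6, END)): offset=10
After 12 (read(6)): returned '7O9B7F', offset=16

Answer: X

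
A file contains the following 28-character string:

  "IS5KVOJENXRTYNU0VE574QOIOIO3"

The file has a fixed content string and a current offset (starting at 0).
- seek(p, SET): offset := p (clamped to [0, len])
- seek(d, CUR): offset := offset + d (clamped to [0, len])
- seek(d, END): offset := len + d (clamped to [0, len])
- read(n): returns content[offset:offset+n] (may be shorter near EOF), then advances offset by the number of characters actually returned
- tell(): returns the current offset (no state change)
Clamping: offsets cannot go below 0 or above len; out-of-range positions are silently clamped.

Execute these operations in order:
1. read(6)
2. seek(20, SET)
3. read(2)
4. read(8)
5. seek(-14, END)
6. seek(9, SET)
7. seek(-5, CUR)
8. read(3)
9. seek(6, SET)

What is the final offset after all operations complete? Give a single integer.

Answer: 6

Derivation:
After 1 (read(6)): returned 'IS5KVO', offset=6
After 2 (seek(20, SET)): offset=20
After 3 (read(2)): returned '4Q', offset=22
After 4 (read(8)): returned 'OIOIO3', offset=28
After 5 (seek(-14, END)): offset=14
After 6 (seek(9, SET)): offset=9
After 7 (seek(-5, CUR)): offset=4
After 8 (read(3)): returned 'VOJ', offset=7
After 9 (seek(6, SET)): offset=6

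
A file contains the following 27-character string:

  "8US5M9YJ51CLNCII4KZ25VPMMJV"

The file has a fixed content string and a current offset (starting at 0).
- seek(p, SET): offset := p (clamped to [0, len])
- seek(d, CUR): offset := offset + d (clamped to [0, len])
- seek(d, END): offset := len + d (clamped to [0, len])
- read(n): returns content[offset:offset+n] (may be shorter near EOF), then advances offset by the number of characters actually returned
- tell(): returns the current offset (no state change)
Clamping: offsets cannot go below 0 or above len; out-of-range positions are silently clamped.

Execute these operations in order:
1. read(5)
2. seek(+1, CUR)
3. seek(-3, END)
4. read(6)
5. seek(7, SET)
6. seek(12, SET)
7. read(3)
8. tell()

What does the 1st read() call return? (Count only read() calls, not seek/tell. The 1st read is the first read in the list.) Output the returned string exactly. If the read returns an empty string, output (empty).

Answer: 8US5M

Derivation:
After 1 (read(5)): returned '8US5M', offset=5
After 2 (seek(+1, CUR)): offset=6
After 3 (seek(-3, END)): offset=24
After 4 (read(6)): returned 'MJV', offset=27
After 5 (seek(7, SET)): offset=7
After 6 (seek(12, SET)): offset=12
After 7 (read(3)): returned 'NCI', offset=15
After 8 (tell()): offset=15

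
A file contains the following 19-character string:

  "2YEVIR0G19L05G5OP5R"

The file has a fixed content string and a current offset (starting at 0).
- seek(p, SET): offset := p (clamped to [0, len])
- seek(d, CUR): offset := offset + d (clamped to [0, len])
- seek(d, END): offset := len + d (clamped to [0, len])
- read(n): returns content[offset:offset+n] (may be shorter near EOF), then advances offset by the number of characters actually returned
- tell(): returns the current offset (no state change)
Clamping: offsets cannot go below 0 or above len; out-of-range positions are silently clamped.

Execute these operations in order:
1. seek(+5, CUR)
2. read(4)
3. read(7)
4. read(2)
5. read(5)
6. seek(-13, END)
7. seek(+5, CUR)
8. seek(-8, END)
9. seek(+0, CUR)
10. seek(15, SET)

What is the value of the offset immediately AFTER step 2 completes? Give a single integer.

After 1 (seek(+5, CUR)): offset=5
After 2 (read(4)): returned 'R0G1', offset=9

Answer: 9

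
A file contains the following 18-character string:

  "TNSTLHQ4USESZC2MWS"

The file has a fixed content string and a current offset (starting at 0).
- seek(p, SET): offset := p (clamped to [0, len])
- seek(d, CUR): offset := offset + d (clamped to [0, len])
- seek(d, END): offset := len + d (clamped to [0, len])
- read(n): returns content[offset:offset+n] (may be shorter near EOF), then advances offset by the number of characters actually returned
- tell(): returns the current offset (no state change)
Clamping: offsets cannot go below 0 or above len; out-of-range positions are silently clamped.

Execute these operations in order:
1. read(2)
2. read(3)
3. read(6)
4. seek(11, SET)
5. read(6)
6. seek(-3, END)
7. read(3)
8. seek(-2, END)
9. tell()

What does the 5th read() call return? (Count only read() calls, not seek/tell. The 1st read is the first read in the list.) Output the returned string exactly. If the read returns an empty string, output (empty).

After 1 (read(2)): returned 'TN', offset=2
After 2 (read(3)): returned 'STL', offset=5
After 3 (read(6)): returned 'HQ4USE', offset=11
After 4 (seek(11, SET)): offset=11
After 5 (read(6)): returned 'SZC2MW', offset=17
After 6 (seek(-3, END)): offset=15
After 7 (read(3)): returned 'MWS', offset=18
After 8 (seek(-2, END)): offset=16
After 9 (tell()): offset=16

Answer: MWS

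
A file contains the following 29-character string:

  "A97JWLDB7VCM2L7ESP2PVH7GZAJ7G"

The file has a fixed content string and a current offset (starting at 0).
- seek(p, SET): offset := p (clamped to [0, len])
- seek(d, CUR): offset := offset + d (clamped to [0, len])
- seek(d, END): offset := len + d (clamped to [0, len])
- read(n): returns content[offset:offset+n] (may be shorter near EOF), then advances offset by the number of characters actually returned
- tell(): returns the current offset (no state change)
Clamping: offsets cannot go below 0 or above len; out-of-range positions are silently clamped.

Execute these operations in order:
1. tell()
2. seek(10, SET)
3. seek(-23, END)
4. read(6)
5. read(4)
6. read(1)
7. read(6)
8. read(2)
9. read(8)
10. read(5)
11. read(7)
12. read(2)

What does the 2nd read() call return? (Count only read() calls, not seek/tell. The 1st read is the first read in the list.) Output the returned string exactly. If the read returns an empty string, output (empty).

After 1 (tell()): offset=0
After 2 (seek(10, SET)): offset=10
After 3 (seek(-23, END)): offset=6
After 4 (read(6)): returned 'DB7VCM', offset=12
After 5 (read(4)): returned '2L7E', offset=16
After 6 (read(1)): returned 'S', offset=17
After 7 (read(6)): returned 'P2PVH7', offset=23
After 8 (read(2)): returned 'GZ', offset=25
After 9 (read(8)): returned 'AJ7G', offset=29
After 10 (read(5)): returned '', offset=29
After 11 (read(7)): returned '', offset=29
After 12 (read(2)): returned '', offset=29

Answer: 2L7E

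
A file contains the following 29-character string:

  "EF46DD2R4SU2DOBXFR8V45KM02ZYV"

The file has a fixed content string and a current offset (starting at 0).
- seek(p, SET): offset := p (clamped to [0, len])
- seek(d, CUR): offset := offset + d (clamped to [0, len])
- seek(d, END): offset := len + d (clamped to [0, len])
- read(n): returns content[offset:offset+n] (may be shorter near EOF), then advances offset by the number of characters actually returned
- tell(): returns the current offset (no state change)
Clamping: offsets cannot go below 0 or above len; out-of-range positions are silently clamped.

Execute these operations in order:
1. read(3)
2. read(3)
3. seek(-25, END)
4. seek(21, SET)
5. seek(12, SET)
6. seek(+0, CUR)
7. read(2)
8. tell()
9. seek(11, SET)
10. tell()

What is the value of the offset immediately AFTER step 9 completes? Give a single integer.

After 1 (read(3)): returned 'EF4', offset=3
After 2 (read(3)): returned '6DD', offset=6
After 3 (seek(-25, END)): offset=4
After 4 (seek(21, SET)): offset=21
After 5 (seek(12, SET)): offset=12
After 6 (seek(+0, CUR)): offset=12
After 7 (read(2)): returned 'DO', offset=14
After 8 (tell()): offset=14
After 9 (seek(11, SET)): offset=11

Answer: 11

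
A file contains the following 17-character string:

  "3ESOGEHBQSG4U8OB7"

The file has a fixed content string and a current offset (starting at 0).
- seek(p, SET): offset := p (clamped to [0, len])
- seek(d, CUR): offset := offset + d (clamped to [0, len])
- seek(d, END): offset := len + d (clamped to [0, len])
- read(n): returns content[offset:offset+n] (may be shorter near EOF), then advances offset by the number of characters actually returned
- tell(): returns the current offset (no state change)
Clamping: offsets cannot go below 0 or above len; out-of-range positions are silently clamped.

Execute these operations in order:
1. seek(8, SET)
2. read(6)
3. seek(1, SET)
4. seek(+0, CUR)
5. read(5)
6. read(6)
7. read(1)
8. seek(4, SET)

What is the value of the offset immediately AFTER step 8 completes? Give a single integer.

After 1 (seek(8, SET)): offset=8
After 2 (read(6)): returned 'QSG4U8', offset=14
After 3 (seek(1, SET)): offset=1
After 4 (seek(+0, CUR)): offset=1
After 5 (read(5)): returned 'ESOGE', offset=6
After 6 (read(6)): returned 'HBQSG4', offset=12
After 7 (read(1)): returned 'U', offset=13
After 8 (seek(4, SET)): offset=4

Answer: 4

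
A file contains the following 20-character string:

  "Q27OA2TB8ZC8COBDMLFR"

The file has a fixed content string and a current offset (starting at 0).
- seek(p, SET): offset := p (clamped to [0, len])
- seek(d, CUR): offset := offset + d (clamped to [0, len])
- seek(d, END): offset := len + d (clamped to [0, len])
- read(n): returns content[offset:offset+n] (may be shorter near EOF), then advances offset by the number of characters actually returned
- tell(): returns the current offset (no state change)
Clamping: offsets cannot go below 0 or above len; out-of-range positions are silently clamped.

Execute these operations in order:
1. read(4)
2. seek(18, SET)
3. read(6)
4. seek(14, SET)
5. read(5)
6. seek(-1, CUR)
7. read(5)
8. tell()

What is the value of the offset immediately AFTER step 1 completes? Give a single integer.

After 1 (read(4)): returned 'Q27O', offset=4

Answer: 4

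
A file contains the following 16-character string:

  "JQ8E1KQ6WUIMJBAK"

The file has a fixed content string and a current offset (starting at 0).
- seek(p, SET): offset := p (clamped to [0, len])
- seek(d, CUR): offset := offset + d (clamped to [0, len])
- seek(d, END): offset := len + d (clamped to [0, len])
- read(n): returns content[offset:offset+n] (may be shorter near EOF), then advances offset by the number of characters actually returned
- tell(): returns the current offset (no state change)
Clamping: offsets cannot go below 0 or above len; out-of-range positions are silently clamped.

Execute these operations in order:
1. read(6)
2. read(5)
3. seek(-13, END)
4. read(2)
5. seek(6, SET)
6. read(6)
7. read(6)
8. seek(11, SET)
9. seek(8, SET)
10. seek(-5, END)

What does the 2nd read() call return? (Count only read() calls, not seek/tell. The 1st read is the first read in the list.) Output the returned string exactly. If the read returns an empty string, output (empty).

After 1 (read(6)): returned 'JQ8E1K', offset=6
After 2 (read(5)): returned 'Q6WUI', offset=11
After 3 (seek(-13, END)): offset=3
After 4 (read(2)): returned 'E1', offset=5
After 5 (seek(6, SET)): offset=6
After 6 (read(6)): returned 'Q6WUIM', offset=12
After 7 (read(6)): returned 'JBAK', offset=16
After 8 (seek(11, SET)): offset=11
After 9 (seek(8, SET)): offset=8
After 10 (seek(-5, END)): offset=11

Answer: Q6WUI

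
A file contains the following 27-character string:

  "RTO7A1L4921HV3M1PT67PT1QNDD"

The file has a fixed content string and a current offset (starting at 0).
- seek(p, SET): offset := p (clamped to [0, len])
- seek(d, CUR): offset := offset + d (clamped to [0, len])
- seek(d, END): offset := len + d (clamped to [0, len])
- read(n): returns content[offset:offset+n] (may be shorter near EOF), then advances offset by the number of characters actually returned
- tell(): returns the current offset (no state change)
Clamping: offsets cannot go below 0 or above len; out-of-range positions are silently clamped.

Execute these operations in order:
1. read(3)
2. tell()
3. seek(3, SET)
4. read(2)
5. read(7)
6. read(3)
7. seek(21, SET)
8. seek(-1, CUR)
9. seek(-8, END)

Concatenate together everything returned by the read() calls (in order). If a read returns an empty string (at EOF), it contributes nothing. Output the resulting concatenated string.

After 1 (read(3)): returned 'RTO', offset=3
After 2 (tell()): offset=3
After 3 (seek(3, SET)): offset=3
After 4 (read(2)): returned '7A', offset=5
After 5 (read(7)): returned '1L4921H', offset=12
After 6 (read(3)): returned 'V3M', offset=15
After 7 (seek(21, SET)): offset=21
After 8 (seek(-1, CUR)): offset=20
After 9 (seek(-8, END)): offset=19

Answer: RTO7A1L4921HV3M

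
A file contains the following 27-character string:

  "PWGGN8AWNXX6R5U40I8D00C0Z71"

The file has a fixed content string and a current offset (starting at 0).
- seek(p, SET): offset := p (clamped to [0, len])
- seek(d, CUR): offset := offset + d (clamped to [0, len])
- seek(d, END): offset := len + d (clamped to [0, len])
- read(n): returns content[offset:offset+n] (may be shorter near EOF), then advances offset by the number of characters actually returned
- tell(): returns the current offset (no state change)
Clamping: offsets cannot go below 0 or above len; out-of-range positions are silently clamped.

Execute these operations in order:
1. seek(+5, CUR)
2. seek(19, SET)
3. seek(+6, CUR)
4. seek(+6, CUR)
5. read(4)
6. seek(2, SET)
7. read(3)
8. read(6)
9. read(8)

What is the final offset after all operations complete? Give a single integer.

After 1 (seek(+5, CUR)): offset=5
After 2 (seek(19, SET)): offset=19
After 3 (seek(+6, CUR)): offset=25
After 4 (seek(+6, CUR)): offset=27
After 5 (read(4)): returned '', offset=27
After 6 (seek(2, SET)): offset=2
After 7 (read(3)): returned 'GGN', offset=5
After 8 (read(6)): returned '8AWNXX', offset=11
After 9 (read(8)): returned '6R5U40I8', offset=19

Answer: 19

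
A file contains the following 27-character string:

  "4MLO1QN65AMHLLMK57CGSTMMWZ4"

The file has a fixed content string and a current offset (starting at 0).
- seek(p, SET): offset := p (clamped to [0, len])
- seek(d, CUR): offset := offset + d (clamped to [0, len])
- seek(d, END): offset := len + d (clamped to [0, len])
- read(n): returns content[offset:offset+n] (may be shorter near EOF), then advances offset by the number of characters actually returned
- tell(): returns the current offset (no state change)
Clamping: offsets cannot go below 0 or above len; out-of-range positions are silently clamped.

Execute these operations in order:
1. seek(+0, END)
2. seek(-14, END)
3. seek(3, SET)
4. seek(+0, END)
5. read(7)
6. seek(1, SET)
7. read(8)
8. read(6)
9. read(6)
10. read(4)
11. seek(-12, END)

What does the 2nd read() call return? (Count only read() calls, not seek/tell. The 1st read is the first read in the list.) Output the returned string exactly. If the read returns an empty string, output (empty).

After 1 (seek(+0, END)): offset=27
After 2 (seek(-14, END)): offset=13
After 3 (seek(3, SET)): offset=3
After 4 (seek(+0, END)): offset=27
After 5 (read(7)): returned '', offset=27
After 6 (seek(1, SET)): offset=1
After 7 (read(8)): returned 'MLO1QN65', offset=9
After 8 (read(6)): returned 'AMHLLM', offset=15
After 9 (read(6)): returned 'K57CGS', offset=21
After 10 (read(4)): returned 'TMMW', offset=25
After 11 (seek(-12, END)): offset=15

Answer: MLO1QN65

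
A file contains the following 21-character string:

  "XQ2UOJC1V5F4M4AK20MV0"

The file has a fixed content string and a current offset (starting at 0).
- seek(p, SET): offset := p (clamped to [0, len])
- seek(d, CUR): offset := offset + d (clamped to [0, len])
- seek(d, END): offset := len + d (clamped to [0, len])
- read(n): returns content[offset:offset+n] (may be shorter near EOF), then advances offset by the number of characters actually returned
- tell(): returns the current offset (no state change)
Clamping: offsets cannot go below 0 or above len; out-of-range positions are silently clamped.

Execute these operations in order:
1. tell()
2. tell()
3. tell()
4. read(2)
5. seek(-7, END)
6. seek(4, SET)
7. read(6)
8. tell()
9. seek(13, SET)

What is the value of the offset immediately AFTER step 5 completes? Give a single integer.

After 1 (tell()): offset=0
After 2 (tell()): offset=0
After 3 (tell()): offset=0
After 4 (read(2)): returned 'XQ', offset=2
After 5 (seek(-7, END)): offset=14

Answer: 14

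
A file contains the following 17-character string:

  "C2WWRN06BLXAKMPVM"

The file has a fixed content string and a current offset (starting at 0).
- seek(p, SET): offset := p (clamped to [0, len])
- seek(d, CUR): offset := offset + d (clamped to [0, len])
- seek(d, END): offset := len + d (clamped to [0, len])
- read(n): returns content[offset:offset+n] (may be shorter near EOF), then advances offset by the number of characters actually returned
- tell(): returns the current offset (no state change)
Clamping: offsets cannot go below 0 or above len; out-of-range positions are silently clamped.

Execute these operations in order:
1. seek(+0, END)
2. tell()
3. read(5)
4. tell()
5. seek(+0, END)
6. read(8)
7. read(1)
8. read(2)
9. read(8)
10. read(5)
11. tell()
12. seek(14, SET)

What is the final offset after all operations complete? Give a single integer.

After 1 (seek(+0, END)): offset=17
After 2 (tell()): offset=17
After 3 (read(5)): returned '', offset=17
After 4 (tell()): offset=17
After 5 (seek(+0, END)): offset=17
After 6 (read(8)): returned '', offset=17
After 7 (read(1)): returned '', offset=17
After 8 (read(2)): returned '', offset=17
After 9 (read(8)): returned '', offset=17
After 10 (read(5)): returned '', offset=17
After 11 (tell()): offset=17
After 12 (seek(14, SET)): offset=14

Answer: 14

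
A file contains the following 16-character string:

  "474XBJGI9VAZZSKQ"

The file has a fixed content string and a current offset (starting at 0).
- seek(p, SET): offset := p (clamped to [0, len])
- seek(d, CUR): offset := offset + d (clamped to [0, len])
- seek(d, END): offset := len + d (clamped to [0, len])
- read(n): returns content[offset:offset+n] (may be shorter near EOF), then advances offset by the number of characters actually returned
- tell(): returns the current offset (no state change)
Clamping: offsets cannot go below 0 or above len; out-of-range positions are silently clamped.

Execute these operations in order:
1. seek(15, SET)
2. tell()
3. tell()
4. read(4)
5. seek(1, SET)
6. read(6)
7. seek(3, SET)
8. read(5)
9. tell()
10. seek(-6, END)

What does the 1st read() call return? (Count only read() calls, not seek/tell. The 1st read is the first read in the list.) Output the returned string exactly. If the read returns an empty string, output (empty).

After 1 (seek(15, SET)): offset=15
After 2 (tell()): offset=15
After 3 (tell()): offset=15
After 4 (read(4)): returned 'Q', offset=16
After 5 (seek(1, SET)): offset=1
After 6 (read(6)): returned '74XBJG', offset=7
After 7 (seek(3, SET)): offset=3
After 8 (read(5)): returned 'XBJGI', offset=8
After 9 (tell()): offset=8
After 10 (seek(-6, END)): offset=10

Answer: Q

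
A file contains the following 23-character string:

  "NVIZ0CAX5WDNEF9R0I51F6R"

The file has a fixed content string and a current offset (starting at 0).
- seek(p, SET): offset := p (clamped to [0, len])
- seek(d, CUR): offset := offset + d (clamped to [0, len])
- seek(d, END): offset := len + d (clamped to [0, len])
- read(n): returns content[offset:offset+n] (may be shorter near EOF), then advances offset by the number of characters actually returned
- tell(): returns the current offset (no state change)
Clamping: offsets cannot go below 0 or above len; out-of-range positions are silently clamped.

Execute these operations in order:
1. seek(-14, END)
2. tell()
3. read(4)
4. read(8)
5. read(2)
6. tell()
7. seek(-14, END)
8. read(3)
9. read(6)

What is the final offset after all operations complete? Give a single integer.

Answer: 18

Derivation:
After 1 (seek(-14, END)): offset=9
After 2 (tell()): offset=9
After 3 (read(4)): returned 'WDNE', offset=13
After 4 (read(8)): returned 'F9R0I51F', offset=21
After 5 (read(2)): returned '6R', offset=23
After 6 (tell()): offset=23
After 7 (seek(-14, END)): offset=9
After 8 (read(3)): returned 'WDN', offset=12
After 9 (read(6)): returned 'EF9R0I', offset=18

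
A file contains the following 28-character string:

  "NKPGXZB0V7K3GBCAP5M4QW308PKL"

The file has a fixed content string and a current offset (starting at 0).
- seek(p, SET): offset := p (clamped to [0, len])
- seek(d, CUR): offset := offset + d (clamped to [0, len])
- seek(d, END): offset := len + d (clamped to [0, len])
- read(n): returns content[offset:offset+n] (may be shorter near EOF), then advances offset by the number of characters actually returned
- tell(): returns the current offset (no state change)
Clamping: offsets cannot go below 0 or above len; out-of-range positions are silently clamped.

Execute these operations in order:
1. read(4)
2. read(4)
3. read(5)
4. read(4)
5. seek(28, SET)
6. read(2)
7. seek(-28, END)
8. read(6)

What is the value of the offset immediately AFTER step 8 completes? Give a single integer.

After 1 (read(4)): returned 'NKPG', offset=4
After 2 (read(4)): returned 'XZB0', offset=8
After 3 (read(5)): returned 'V7K3G', offset=13
After 4 (read(4)): returned 'BCAP', offset=17
After 5 (seek(28, SET)): offset=28
After 6 (read(2)): returned '', offset=28
After 7 (seek(-28, END)): offset=0
After 8 (read(6)): returned 'NKPGXZ', offset=6

Answer: 6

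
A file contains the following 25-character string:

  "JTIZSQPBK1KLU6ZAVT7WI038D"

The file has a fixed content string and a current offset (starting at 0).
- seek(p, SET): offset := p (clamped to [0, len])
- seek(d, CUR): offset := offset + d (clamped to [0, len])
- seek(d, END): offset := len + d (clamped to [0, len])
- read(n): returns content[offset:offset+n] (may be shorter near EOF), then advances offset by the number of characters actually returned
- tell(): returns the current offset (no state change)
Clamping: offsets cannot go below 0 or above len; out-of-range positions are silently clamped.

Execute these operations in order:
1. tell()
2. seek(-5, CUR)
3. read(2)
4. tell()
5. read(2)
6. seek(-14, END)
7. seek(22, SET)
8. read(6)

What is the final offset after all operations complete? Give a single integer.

After 1 (tell()): offset=0
After 2 (seek(-5, CUR)): offset=0
After 3 (read(2)): returned 'JT', offset=2
After 4 (tell()): offset=2
After 5 (read(2)): returned 'IZ', offset=4
After 6 (seek(-14, END)): offset=11
After 7 (seek(22, SET)): offset=22
After 8 (read(6)): returned '38D', offset=25

Answer: 25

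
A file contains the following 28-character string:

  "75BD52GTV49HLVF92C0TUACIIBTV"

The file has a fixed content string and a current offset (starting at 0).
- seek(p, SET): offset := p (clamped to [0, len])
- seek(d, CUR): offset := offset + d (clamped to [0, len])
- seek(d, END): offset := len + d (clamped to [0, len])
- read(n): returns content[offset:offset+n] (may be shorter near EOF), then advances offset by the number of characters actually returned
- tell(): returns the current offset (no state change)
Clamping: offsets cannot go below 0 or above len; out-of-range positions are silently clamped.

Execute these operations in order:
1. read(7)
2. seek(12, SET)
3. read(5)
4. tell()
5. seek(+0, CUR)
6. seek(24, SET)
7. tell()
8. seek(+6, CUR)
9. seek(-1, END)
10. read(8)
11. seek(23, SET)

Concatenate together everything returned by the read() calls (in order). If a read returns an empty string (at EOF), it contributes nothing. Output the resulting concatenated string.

Answer: 75BD52GLVF92V

Derivation:
After 1 (read(7)): returned '75BD52G', offset=7
After 2 (seek(12, SET)): offset=12
After 3 (read(5)): returned 'LVF92', offset=17
After 4 (tell()): offset=17
After 5 (seek(+0, CUR)): offset=17
After 6 (seek(24, SET)): offset=24
After 7 (tell()): offset=24
After 8 (seek(+6, CUR)): offset=28
After 9 (seek(-1, END)): offset=27
After 10 (read(8)): returned 'V', offset=28
After 11 (seek(23, SET)): offset=23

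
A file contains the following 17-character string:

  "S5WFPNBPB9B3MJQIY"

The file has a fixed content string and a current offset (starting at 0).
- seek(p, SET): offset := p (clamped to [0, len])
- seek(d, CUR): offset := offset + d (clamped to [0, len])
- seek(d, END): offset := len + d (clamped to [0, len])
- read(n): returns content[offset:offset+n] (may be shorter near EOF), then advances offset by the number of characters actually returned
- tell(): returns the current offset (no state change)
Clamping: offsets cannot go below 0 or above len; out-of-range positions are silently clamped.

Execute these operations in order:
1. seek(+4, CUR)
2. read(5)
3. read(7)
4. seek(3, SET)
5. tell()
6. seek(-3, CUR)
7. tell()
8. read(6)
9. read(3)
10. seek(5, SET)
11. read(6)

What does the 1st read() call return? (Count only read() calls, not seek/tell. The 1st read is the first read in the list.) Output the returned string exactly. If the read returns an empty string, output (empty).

Answer: PNBPB

Derivation:
After 1 (seek(+4, CUR)): offset=4
After 2 (read(5)): returned 'PNBPB', offset=9
After 3 (read(7)): returned '9B3MJQI', offset=16
After 4 (seek(3, SET)): offset=3
After 5 (tell()): offset=3
After 6 (seek(-3, CUR)): offset=0
After 7 (tell()): offset=0
After 8 (read(6)): returned 'S5WFPN', offset=6
After 9 (read(3)): returned 'BPB', offset=9
After 10 (seek(5, SET)): offset=5
After 11 (read(6)): returned 'NBPB9B', offset=11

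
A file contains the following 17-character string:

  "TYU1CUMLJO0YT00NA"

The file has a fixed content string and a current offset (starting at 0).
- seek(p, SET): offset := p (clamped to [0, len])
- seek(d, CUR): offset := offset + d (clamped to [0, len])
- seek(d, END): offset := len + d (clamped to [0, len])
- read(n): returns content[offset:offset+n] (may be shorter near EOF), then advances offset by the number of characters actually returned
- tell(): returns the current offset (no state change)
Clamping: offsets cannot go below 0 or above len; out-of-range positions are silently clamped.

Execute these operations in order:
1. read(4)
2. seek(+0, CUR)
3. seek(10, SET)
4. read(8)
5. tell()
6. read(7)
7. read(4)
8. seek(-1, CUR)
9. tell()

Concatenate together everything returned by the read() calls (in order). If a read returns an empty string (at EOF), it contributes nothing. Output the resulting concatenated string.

After 1 (read(4)): returned 'TYU1', offset=4
After 2 (seek(+0, CUR)): offset=4
After 3 (seek(10, SET)): offset=10
After 4 (read(8)): returned '0YT00NA', offset=17
After 5 (tell()): offset=17
After 6 (read(7)): returned '', offset=17
After 7 (read(4)): returned '', offset=17
After 8 (seek(-1, CUR)): offset=16
After 9 (tell()): offset=16

Answer: TYU10YT00NA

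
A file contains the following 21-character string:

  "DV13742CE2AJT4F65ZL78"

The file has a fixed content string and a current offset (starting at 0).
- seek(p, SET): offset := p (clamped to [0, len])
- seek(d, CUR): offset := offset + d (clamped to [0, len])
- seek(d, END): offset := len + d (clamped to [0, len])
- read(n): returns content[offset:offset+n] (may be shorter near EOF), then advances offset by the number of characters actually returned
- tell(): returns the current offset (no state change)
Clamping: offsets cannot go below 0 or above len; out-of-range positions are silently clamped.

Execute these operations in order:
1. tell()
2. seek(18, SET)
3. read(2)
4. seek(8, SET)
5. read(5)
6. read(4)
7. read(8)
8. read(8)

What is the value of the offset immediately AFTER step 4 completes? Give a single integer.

Answer: 8

Derivation:
After 1 (tell()): offset=0
After 2 (seek(18, SET)): offset=18
After 3 (read(2)): returned 'L7', offset=20
After 4 (seek(8, SET)): offset=8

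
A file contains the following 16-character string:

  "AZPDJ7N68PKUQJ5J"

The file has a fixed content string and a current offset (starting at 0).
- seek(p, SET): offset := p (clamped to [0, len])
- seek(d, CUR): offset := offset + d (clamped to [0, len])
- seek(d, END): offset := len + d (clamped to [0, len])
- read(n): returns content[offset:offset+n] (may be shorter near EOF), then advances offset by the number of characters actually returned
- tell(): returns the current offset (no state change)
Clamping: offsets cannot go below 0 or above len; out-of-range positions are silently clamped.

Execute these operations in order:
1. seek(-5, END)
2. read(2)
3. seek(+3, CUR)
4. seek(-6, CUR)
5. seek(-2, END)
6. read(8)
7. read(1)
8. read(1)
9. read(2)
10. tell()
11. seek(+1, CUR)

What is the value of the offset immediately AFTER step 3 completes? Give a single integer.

Answer: 16

Derivation:
After 1 (seek(-5, END)): offset=11
After 2 (read(2)): returned 'UQ', offset=13
After 3 (seek(+3, CUR)): offset=16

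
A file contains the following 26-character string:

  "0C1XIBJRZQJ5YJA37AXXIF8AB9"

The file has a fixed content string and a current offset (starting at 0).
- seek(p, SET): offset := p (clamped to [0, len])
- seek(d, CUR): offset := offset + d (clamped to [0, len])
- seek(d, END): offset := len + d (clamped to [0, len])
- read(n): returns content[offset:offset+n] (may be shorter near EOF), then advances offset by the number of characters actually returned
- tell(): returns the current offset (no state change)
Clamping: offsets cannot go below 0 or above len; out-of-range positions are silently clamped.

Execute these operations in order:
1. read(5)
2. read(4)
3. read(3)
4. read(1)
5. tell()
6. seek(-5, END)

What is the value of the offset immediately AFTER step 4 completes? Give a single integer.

After 1 (read(5)): returned '0C1XI', offset=5
After 2 (read(4)): returned 'BJRZ', offset=9
After 3 (read(3)): returned 'QJ5', offset=12
After 4 (read(1)): returned 'Y', offset=13

Answer: 13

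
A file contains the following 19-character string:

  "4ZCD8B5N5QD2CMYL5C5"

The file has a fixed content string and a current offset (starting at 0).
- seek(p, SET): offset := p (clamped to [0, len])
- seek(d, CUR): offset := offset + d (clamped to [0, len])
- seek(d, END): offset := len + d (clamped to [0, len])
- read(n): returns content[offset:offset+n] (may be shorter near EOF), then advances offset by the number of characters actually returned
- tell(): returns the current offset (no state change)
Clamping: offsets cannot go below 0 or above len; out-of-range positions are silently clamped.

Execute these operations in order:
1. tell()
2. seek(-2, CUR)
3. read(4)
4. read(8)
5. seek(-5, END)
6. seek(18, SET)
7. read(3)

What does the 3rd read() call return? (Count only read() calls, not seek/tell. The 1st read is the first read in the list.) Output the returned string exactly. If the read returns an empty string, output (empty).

Answer: 5

Derivation:
After 1 (tell()): offset=0
After 2 (seek(-2, CUR)): offset=0
After 3 (read(4)): returned '4ZCD', offset=4
After 4 (read(8)): returned '8B5N5QD2', offset=12
After 5 (seek(-5, END)): offset=14
After 6 (seek(18, SET)): offset=18
After 7 (read(3)): returned '5', offset=19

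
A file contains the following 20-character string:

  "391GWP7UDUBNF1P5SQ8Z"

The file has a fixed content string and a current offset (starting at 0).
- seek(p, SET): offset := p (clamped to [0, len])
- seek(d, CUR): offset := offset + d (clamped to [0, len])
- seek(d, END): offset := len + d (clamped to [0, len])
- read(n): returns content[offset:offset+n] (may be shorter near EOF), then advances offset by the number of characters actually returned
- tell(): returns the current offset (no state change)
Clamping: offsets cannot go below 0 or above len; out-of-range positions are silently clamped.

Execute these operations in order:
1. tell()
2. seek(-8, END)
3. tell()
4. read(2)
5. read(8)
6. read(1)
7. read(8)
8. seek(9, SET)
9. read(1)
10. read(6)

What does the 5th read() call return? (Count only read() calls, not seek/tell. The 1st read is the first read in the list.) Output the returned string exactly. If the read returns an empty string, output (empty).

Answer: U

Derivation:
After 1 (tell()): offset=0
After 2 (seek(-8, END)): offset=12
After 3 (tell()): offset=12
After 4 (read(2)): returned 'F1', offset=14
After 5 (read(8)): returned 'P5SQ8Z', offset=20
After 6 (read(1)): returned '', offset=20
After 7 (read(8)): returned '', offset=20
After 8 (seek(9, SET)): offset=9
After 9 (read(1)): returned 'U', offset=10
After 10 (read(6)): returned 'BNF1P5', offset=16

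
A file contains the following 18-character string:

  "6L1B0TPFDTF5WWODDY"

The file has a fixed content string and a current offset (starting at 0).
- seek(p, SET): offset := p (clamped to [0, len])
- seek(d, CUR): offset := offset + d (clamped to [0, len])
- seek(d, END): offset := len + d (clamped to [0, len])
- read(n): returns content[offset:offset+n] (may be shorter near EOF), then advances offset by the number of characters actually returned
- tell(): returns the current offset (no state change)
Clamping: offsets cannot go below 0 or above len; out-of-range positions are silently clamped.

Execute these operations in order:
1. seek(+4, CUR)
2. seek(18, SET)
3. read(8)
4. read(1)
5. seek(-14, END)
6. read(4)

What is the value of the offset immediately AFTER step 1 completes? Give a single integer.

Answer: 4

Derivation:
After 1 (seek(+4, CUR)): offset=4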